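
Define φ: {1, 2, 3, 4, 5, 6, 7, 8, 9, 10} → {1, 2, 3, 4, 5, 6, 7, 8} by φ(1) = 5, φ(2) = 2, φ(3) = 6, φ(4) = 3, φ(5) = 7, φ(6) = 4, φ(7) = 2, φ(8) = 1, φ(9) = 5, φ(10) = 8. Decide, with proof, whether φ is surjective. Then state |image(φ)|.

Every element of the codomain has a preimage: 1 = φ(8), 2 = φ(2), 3 = φ(4), 4 = φ(6), 5 = φ(1), 6 = φ(3), 7 = φ(5), 8 = φ(10).
Thus φ is surjective.
The image of φ is {1, 2, 3, 4, 5, 6, 7, 8}, which has 8 elements.

8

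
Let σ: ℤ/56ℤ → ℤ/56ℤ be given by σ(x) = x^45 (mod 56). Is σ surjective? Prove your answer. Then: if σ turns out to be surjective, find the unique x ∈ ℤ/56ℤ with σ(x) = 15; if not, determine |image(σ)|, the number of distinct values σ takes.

σ(2): Repeated squaring mod 56: 2^1 ≡ 2, 2^2 ≡ 2² = 4, 2^4 ≡ 4² = 16, 2^8 ≡ 16² = 256 ≡ 32, 2^16 ≡ 32² = 1024 ≡ 16, 2^32 ≡ 16² = 256 ≡ 32. Since 45 = 32 + 8 + 4 + 1, 2^45 ≡ 32·32·16·2: 32·32 = 1024 ≡ 16, then 16·16 = 256 ≡ 32, then 32·2 = 64 ≡ 8. So 2^45 ≡ 8 (mod 56).
σ(4): Repeated squaring mod 56: 4^1 ≡ 4, 4^2 ≡ 4² = 16, 4^4 ≡ 16² = 256 ≡ 32, 4^8 ≡ 32² = 1024 ≡ 16, 4^16 ≡ 16² = 256 ≡ 32, 4^32 ≡ 32² = 1024 ≡ 16. Since 45 = 32 + 8 + 4 + 1, 4^45 ≡ 16·16·32·4: 16·16 = 256 ≡ 32, then 32·32 = 1024 ≡ 16, then 16·4 = 64 ≡ 8. So 4^45 ≡ 8 (mod 56).
So σ(2) = σ(4) = 8 while 2 ≠ 4, therefore σ is not injective.
A non-injective map from the 56-element set ℤ/56ℤ to itself takes at most 55 distinct values, so it cannot be surjective. Therefore σ is not surjective.
Since σ is not surjective, we determine |image(σ)|. Computing x^45 mod 56 for each x (by repeated squaring, reducing mod 56 at every step), the values σ(0), σ(1), …, σ(55) are: 0, 1, 8, 27, 8, 13, 48, 7, 8, 1, 48, 43, 48, 13, 0, 15, 8, 41, 8, 27, 48, 21, 8, 15, 48, 1, 48, 27, 0, 29, 8, 55, 8, 41, 48, 35, 8, 29, 48, 15, 48, 41, 0, 43, 8, 13, 8, 55, 48, 49, 8, 43, 48, 29, 48, 55.
The distinct values are {0, 1, 7, 8, 13, 15, 21, 27, 29, 35, 41, 43, 48, 49, 55}; there are 15 of them.

15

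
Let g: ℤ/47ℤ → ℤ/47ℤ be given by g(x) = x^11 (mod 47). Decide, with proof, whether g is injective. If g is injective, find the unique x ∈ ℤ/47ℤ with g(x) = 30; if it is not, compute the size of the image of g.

20

Since 47 is prime, the nonzero elements of ℤ/47ℤ form a cyclic group of order 46.
As gcd(11, 46) = 1, raising to the 11th power is a bijection on this group: if u^11 ≡ v^11 then (uv^{−1})^11 = 1, and the only element of order dividing gcd(11, 46) = 1 is 1, so u = v.
With g(0) = 0 this makes g injective on all of ℤ/47ℤ, hence bijective (finite equal-size domain and codomain). In particular g is injective.
Since g is injective, we find the preimage of 30. The inverse of x ↦ x^11 on (ℤ/47ℤ)^× is x ↦ x^21, because 11·21 = 231 = 5·46 + 1 ≡ 1 (mod 46) and x^{46} = 1 for x ≠ 0 (Fermat). So g⁻¹(30) = 30^21 mod 47.
Repeated squaring mod 47: 30^1 ≡ 30, 30^2 ≡ 30² = 900 ≡ 7, 30^4 ≡ 7² = 49 ≡ 2, 30^8 ≡ 2² = 4, 30^16 ≡ 4² = 16. Since 21 = 16 + 4 + 1, 30^21 ≡ 16·2·30: 16·2 = 32, then 32·30 = 960 ≡ 20. So 30^21 ≡ 20 (mod 47).
Hence g⁻¹(30) = 20.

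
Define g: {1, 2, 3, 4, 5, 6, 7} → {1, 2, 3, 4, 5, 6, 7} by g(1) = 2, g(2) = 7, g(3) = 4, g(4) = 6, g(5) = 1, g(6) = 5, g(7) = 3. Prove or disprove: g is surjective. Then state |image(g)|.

Every element of the codomain has a preimage: 1 = g(5), 2 = g(1), 3 = g(7), 4 = g(3), 5 = g(6), 6 = g(4), 7 = g(2).
Thus g is surjective.
The image of g is {1, 2, 3, 4, 5, 6, 7}, which has 7 elements.

7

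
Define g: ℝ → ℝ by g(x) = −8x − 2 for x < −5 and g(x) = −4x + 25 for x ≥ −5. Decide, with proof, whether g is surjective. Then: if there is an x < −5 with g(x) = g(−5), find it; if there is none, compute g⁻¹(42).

-47/8

Both pieces are strictly decreasing (slopes −8 and −4), so each is injective on its own interval.
The left piece maps (−∞, −5) onto (38, ∞); the right piece maps [−5, ∞) onto (−∞, 45].
The union (38, ∞) ∪ (−∞, 45] covers ℝ, so g is surjective.
For the follow-up: the images overlap, so an x < −5 with g(x) = g(−5) exists. g(−5) = 45; solving −8x − 2 = 45 for x < −5 gives x = (45 + 2)/(−8) = −47/8.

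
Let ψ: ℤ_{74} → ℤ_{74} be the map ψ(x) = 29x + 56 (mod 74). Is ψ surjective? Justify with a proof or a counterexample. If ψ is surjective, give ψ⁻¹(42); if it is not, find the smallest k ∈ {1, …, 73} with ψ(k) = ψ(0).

48

Since gcd(29, 74) = 1, 29 is invertible modulo 74. Euclid's algorithm: 74 = 2·29 + 16, 29 = 1·16 + 13, 16 = 1·13 + 3, 13 = 4·3 + 1; back-substituting gives 1 = 23·29 − 9·74, so 29⁻¹ ≡ 23 (mod 74).
For any y ∈ ℤ_{74}, x = 23(y − 56) mod 74 satisfies ψ(x) = 29·23(y − 56) + 56 ≡ y (since 29·23 ≡ 1 mod 74). So every y has a preimage.
Thus ψ is surjective.
Since ψ is surjective, we compute ψ⁻¹(42): solve 29x + 56 ≡ 42 (mod 74), i.e. 29x ≡ 60 (mod 74).
Multiplying by 29⁻¹ = 23 gives x ≡ 23·60 = 1380 = 18·74 + 48 ≡ 48 (mod 74).
Check: ψ(48) = 29·48 + 56 = 1448 = 19·74 + 42 ≡ 42 (mod 74).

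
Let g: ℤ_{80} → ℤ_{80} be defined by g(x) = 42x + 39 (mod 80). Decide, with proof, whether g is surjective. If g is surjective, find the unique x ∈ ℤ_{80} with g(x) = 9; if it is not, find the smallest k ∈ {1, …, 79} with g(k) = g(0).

40

Since gcd(42, 80) = 2, we have 42x ≡ 0 (mod 2) for all x, so g(x) ≡ 1 (mod 2).
But 0 ≢ 1 (mod 2), so 0 ∈ ℤ_{80} has no preimage. Therefore g is not surjective.
Since g is not surjective, we find the least positive k with g(k) = g(0): this means 42k ≡ 0 (mod 80), i.e. 80 ∣ 42k. Since gcd(42, 80) = 2, dividing through by 2 this holds exactly when 40 ∣ 21k, and as gcd(21, 40) = 1, exactly when 40 ∣ k.
The smallest positive such k is 40.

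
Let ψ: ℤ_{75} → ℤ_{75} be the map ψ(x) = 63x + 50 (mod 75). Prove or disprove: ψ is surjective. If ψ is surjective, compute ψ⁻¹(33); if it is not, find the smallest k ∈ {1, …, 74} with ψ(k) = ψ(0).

Recall: surjectivity means every element of the codomain has a preimage under ψ.
Since gcd(63, 75) = 3, we have 63x ≡ 0 (mod 3) for all x, so ψ(x) ≡ 2 (mod 3).
But 0 ≢ 2 (mod 3), so 0 ∈ ℤ_{75} has no preimage. Thus ψ is not surjective.
Since ψ is not surjective, we find the least positive k with ψ(k) = ψ(0): this means 63k ≡ 0 (mod 75), i.e. 75 ∣ 63k. Since gcd(63, 75) = 3, dividing through by 3 this holds exactly when 25 ∣ 21k, and as gcd(21, 25) = 1, exactly when 25 ∣ k.
The smallest positive such k is 25.

25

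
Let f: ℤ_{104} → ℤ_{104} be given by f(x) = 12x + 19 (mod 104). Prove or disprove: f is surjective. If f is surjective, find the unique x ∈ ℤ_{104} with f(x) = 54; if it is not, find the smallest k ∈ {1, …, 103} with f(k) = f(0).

Recall that f is surjective if every y in the codomain equals f(x) for some x in the domain.
Since gcd(12, 104) = 4, we have 12x ≡ 0 (mod 4) for all x, so f(x) ≡ 3 (mod 4).
But 0 ≢ 3 (mod 4), so 0 ∈ ℤ_{104} has no preimage. Thus f is not surjective.
Since f is not surjective, we find the least positive k with f(k) = f(0): this means 12k ≡ 0 (mod 104), i.e. 104 ∣ 12k. Since gcd(12, 104) = 4, dividing through by 4 this holds exactly when 26 ∣ 3k, and as gcd(3, 26) = 1, exactly when 26 ∣ k.
The smallest positive such k is 26.

26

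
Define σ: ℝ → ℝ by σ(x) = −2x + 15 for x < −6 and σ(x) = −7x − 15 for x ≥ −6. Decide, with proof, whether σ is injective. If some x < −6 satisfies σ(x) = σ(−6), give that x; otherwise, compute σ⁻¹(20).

Both pieces are strictly decreasing (slopes −2 and −7), so each is injective on its own interval.
The left piece maps (−∞, −6) onto (27, ∞); the right piece maps [−6, ∞) onto (−∞, 27].
These images are disjoint, so no value is attained by both pieces. So σ is injective.
Because the two images are disjoint, no x < −6 has σ(x) = σ(−6), so we compute σ⁻¹(20): 20 lies in (−∞, 27], so solve −7x − 15 = 20: x = (20 + 15)/(−7) = −5.

-5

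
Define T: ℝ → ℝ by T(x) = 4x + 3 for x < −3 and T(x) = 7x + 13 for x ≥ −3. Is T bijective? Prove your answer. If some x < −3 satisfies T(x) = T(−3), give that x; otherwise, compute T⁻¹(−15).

Both pieces are strictly increasing (slopes 4 and 7), so each is injective on its own interval.
The left piece maps (−∞, −3) onto (−∞, −9); the right piece maps [−3, ∞) onto [−8, ∞).
The images leave a gap (−9 has no preimage), so T is not surjective, hence not bijective.
Because the two images are disjoint, no x < −3 has T(x) = T(−3), so we compute T⁻¹(−15): −15 lies in (−∞, −9), so solve 4x + 3 = −15: x = (−15 − 3)/4 = −9/2.

-9/2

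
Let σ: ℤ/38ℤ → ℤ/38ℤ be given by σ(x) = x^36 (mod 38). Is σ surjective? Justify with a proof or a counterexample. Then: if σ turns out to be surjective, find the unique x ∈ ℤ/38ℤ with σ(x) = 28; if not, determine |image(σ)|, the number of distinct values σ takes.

4

σ(1) = 1^36 = 1.
σ(3): Repeated squaring mod 38: 3^1 ≡ 3, 3^2 ≡ 3² = 9, 3^4 ≡ 9² = 81 ≡ 5, 3^8 ≡ 5² = 25, 3^16 ≡ 25² = 625 ≡ 17, 3^32 ≡ 17² = 289 ≡ 23. Since 36 = 32 + 4, 3^36 ≡ 23·5: 23·5 = 115 ≡ 1. So 3^36 ≡ 1 (mod 38).
So σ(1) = σ(3) = 1 while 1 ≠ 3, thus σ is not injective.
A non-injective map from the 38-element set ℤ/38ℤ to itself takes at most 37 distinct values, so it cannot be surjective. So σ is not surjective.
Since σ is not surjective, we determine |image(σ)|. Computing x^36 mod 38 for each x (by repeated squaring, reducing mod 38 at every step), the values σ(0), σ(1), …, σ(37) are: 0, 1, 20, 1, 20, 1, 20, 1, 20, 1, 20, 1, 20, 1, 20, 1, 20, 1, 20, 19, 20, 1, 20, 1, 20, 1, 20, 1, 20, 1, 20, 1, 20, 1, 20, 1, 20, 1.
The distinct values are {0, 1, 19, 20}; there are 4 of them.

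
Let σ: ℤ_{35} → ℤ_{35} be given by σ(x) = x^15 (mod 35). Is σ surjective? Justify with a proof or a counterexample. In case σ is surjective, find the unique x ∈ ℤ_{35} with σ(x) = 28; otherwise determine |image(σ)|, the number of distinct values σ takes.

15

σ(4): Repeated squaring mod 35: 4^1 ≡ 4, 4^2 ≡ 4² = 16, 4^4 ≡ 16² = 256 ≡ 11, 4^8 ≡ 11² = 121 ≡ 16. Since 15 = 8 + 4 + 2 + 1, 4^15 ≡ 16·11·16·4: 16·11 = 176 ≡ 1, then 1·16 = 16, then 16·4 = 64 ≡ 29. So 4^15 ≡ 29 (mod 35).
σ(9): Repeated squaring mod 35: 9^1 ≡ 9, 9^2 ≡ 9² = 81 ≡ 11, 9^4 ≡ 11² = 121 ≡ 16, 9^8 ≡ 16² = 256 ≡ 11. Since 15 = 8 + 4 + 2 + 1, 9^15 ≡ 11·16·11·9: 11·16 = 176 ≡ 1, then 1·11 = 11, then 11·9 = 99 ≡ 29. So 9^15 ≡ 29 (mod 35).
So σ(4) = σ(9) = 29 while 4 ≠ 9, therefore σ is not injective.
A non-injective map from the 35-element set ℤ_{35} to itself takes at most 34 distinct values, so it cannot be surjective. So σ is not surjective.
Since σ is not surjective, we determine |image(σ)|. Computing x^15 mod 35 for each x (by repeated squaring, reducing mod 35 at every step), the values σ(0), σ(1), …, σ(34) are: 0, 1, 8, 27, 29, 20, 6, 28, 22, 29, 20, 1, 13, 27, 14, 15, 1, 13, 22, 34, 20, 21, 8, 22, 34, 15, 6, 13, 7, 29, 15, 6, 8, 27, 34.
The distinct values are {0, 1, 6, 7, 8, 13, 14, 15, 20, 21, 22, 27, 28, 29, 34}; there are 15 of them.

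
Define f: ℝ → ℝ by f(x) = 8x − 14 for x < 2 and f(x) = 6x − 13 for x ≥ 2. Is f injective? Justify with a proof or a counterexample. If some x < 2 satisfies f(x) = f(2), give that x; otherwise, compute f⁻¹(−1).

13/8

Both pieces are strictly increasing (slopes 8 and 6), so each is injective on its own interval.
The left piece maps (−∞, 2) onto (−∞, 2); the right piece maps [2, ∞) onto [−1, ∞).
These images overlap. In particular f(2) = −1 (right piece), and solving 8x − 14 = −1 on the left piece gives x = 13/8 < 2.
So f(13/8) = f(2) with 13/8 ≠ 2, and f is not injective. This x = 13/8 is the requested value below 2.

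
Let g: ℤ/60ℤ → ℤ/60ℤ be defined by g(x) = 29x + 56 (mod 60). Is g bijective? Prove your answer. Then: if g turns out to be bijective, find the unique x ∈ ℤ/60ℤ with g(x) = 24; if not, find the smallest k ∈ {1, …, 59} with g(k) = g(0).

32

If g(s) = g(t), then 29s ≡ 29t (mod 60). Because gcd(29, 60) = 1, we may cancel 29 to get s ≡ t (mod 60).
We now compute 29⁻¹ mod 60 explicitly. Euclid's algorithm: 60 = 2·29 + 2, 29 = 14·2 + 1; back-substituting gives 1 = 29·29 − 14·60, so 29⁻¹ ≡ 29 (mod 60).
Then y ↦ 29(y − 56) is a two-sided inverse to g, so every y ∈ ℤ/60ℤ has a preimage.
Hence g is bijective.
Since g is bijective, we find g⁻¹(24): we need 29x ≡ 24 − 56 ≡ 28 (mod 60). Using 29⁻¹ = 29: x ≡ 29·28 = 812 = 13·60 + 32, so x = 32.
Check: g(32) = 29·32 + 56 = 984 = 16·60 + 24 ≡ 24 (mod 60).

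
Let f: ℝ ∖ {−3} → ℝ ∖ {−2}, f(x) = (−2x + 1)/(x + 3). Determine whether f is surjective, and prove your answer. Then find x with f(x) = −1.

For any y ≠ −2, solving y(x + 3) = −2x + 1 for x gives a well-defined x ≠ −3. So f is surjective.
Solving f(x) = −1: cross-multiplying gives −2x + 1 = −1(x + 3), which rearranges to −1x = −4, so x = 4.

4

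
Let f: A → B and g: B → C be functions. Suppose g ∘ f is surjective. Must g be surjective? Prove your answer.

surjective

Let c ∈ C. Since g ∘ f is surjective, some a ∈ A has g(f(a)) = c. Then b = f(a) ∈ B satisfies g(b) = c. So g is surjective.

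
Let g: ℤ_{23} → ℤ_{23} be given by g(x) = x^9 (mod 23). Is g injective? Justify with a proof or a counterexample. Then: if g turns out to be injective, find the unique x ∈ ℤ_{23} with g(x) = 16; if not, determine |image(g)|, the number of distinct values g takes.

6

Since 23 is prime, the nonzero elements of ℤ_{23} form a cyclic group of order 22.
As gcd(9, 22) = 1, raising to the 9th power is a bijection on this group: if x_1^9 ≡ x_2^9 then (x_1x_2^{−1})^9 = 1, and the only element of order dividing gcd(9, 22) = 1 is 1, so x_1 = x_2.
With g(0) = 0 this makes g injective on all of ℤ_{23}, hence bijective (finite equal-size domain and codomain). In particular g is injective.
Since g is injective, we find the preimage of 16. The inverse of x ↦ x^9 on (ℤ_{23})^× is x ↦ x^5, because 9·5 = 45 = 2·22 + 1 ≡ 1 (mod 22) and x^{22} = 1 for x ≠ 0 (Fermat). So g⁻¹(16) = 16^5 mod 23.
Repeated squaring mod 23: 16^1 ≡ 16, 16^2 ≡ 16² = 256 ≡ 3, 16^4 ≡ 3² = 9. Since 5 = 4 + 1, 16^5 ≡ 9·16: 9·16 = 144 ≡ 6. So 16^5 ≡ 6 (mod 23).
Hence g⁻¹(16) = 6.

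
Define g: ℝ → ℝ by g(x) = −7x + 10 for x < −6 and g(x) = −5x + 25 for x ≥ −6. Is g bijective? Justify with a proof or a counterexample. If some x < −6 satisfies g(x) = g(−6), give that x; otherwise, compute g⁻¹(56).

Both pieces are strictly decreasing (slopes −7 and −5), so each is injective on its own interval.
The left piece maps (−∞, −6) onto (52, ∞); the right piece maps [−6, ∞) onto (−∞, 55].
These images overlap. In particular g(−6) = 55 (right piece), and solving −7x + 10 = 55 on the left piece gives x = −45/7 < −6.
So g(−45/7) = g(−6) with −45/7 ≠ −6, and g is not injective, hence not bijective. This x = −45/7 is the requested value below −6.

-45/7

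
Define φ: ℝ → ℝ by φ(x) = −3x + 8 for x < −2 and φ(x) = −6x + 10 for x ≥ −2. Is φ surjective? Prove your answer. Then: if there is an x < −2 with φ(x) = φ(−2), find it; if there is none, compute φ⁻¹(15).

-14/3

Both pieces are strictly decreasing (slopes −3 and −6), so each is injective on its own interval.
The left piece maps (−∞, −2) onto (14, ∞); the right piece maps [−2, ∞) onto (−∞, 22].
The union (14, ∞) ∪ (−∞, 22] covers ℝ, so φ is surjective.
For the follow-up: the images overlap, so an x < −2 with φ(x) = φ(−2) exists. φ(−2) = 22; solving −3x + 8 = 22 for x < −2 gives x = (22 − 8)/(−3) = −14/3.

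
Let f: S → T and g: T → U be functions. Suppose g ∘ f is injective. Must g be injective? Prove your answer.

No. Take S = {0, 1}, T = {0, 1, 2}, U = {0, 1, 2}, f(a) = a for each a ∈ S, and g(b) = 1 if b ∈ {1, 2} else g(b) = b.
Then g ∘ f = f is injective (S ⊂ T and f is the inclusion), but g(1) = g(2) = 1 with 1 ≠ 2, so g is not injective.

not injective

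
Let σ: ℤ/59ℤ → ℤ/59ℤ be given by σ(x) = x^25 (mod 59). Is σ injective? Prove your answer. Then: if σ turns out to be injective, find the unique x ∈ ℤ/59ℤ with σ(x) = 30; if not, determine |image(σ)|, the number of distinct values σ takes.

Since 59 is prime, the nonzero elements of ℤ/59ℤ form a cyclic group of order 58.
As gcd(25, 58) = 1, raising to the 25th power is a bijection on this group: if a^25 ≡ b^25 then (ab^{−1})^25 = 1, and the only element of order dividing gcd(25, 58) = 1 is 1, so a = b.
With σ(0) = 0 this makes σ injective on all of ℤ/59ℤ, hence bijective (finite equal-size domain and codomain). In particular σ is injective.
Since σ is injective, we find the preimage of 30. The inverse of x ↦ x^25 on (ℤ/59ℤ)^× is x ↦ x^7, because 25·7 = 175 = 3·58 + 1 ≡ 1 (mod 58) and x^{58} = 1 for x ≠ 0 (Fermat). So σ⁻¹(30) = 30^7 mod 59.
Repeated squaring mod 59: 30^1 ≡ 30, 30^2 ≡ 30² = 900 ≡ 15, 30^4 ≡ 15² = 225 ≡ 48. Since 7 = 4 + 2 + 1, 30^7 ≡ 48·15·30: 48·15 = 720 ≡ 12, then 12·30 = 360 ≡ 6. So 30^7 ≡ 6 (mod 59).
Hence σ⁻¹(30) = 6.

6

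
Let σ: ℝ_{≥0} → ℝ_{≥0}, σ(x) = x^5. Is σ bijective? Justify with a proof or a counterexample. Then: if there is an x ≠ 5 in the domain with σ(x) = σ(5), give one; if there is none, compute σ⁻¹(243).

On ℝ_{≥0}, x ↦ x^5 is strictly increasing (injective) and for any y ∈ ℝ_{≥0} the 5th root y^{1/5} lies in ℝ_{≥0} (surjective). So σ is bijective.
Since x ↦ x^5 is strictly increasing on ℝ_{≥0}, it is injective there, so no x ≠ 5 in the domain has σ(x) = σ(5). We therefore compute σ⁻¹(243) = 243^{1/5} = 3 (indeed 3^5 = 243).

3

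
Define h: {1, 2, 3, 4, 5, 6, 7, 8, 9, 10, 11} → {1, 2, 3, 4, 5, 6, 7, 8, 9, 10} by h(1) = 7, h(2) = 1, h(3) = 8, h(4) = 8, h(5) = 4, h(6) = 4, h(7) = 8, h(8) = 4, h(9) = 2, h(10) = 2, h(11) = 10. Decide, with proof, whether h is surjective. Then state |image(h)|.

6

No element maps to 3, so h is not surjective.
The image of h is {1, 2, 4, 7, 8, 10}, which has 6 elements.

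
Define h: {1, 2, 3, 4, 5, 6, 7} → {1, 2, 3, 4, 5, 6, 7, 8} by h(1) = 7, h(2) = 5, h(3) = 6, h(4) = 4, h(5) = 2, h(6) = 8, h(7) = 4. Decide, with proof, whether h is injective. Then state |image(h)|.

h(4) = 4 = h(7) with 4 ≠ 7, so h is not injective.
The image of h is {2, 4, 5, 6, 7, 8}, which has 6 elements.

6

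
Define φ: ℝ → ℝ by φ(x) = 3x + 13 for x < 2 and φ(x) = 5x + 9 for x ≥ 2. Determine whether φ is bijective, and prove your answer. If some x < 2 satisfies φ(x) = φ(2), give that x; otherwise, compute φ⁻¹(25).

16/5

Both pieces are strictly increasing (slopes 3 and 5), so each is injective on its own interval.
The left piece maps (−∞, 2) onto (−∞, 19); the right piece maps [2, ∞) onto [19, ∞).
Since 19 = 19, the images partition ℝ: φ is injective and surjective, hence bijective.
Because the two images are disjoint, no x < 2 has φ(x) = φ(2), so we compute φ⁻¹(25): 25 lies in [19, ∞), so solve 5x + 9 = 25: x = (25 − 9)/5 = 16/5.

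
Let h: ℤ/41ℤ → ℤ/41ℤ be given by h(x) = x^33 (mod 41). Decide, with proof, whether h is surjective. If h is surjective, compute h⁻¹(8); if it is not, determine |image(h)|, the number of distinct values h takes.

Since 41 is prime, the nonzero elements of ℤ/41ℤ form a cyclic group of order 40.
As gcd(33, 40) = 1, raising to the 33rd power is a bijection on this group: if x_1^33 ≡ x_2^33 then (x_1x_2^{−1})^33 = 1, and the only element of order dividing gcd(33, 40) = 1 is 1, so x_1 = x_2.
With h(0) = 0 this makes h injective on all of ℤ/41ℤ, hence bijective (finite equal-size domain and codomain). In particular h is surjective.
Since h is surjective, we find the preimage of 8. The inverse of x ↦ x^33 on (ℤ/41ℤ)^× is x ↦ x^17, because 33·17 = 561 = 14·40 + 1 ≡ 1 (mod 40) and x^{40} = 1 for x ≠ 0 (Fermat). So h⁻¹(8) = 8^17 mod 41.
Repeated squaring mod 41: 8^1 ≡ 8, 8^2 ≡ 8² = 64 ≡ 23, 8^4 ≡ 23² = 529 ≡ 37, 8^8 ≡ 37² = 1369 ≡ 16, 8^16 ≡ 16² = 256 ≡ 10. Since 17 = 16 + 1, 8^17 ≡ 10·8: 10·8 = 80 ≡ 39. So 8^17 ≡ 39 (mod 41).
Hence h⁻¹(8) = 39.

39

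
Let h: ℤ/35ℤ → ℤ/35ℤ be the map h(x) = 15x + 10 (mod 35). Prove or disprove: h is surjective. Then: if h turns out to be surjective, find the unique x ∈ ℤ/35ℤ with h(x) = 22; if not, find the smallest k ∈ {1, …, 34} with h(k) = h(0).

Recall that surjectivity means every element of the codomain has a preimage under h.
Since gcd(15, 35) = 5, we have 15x ≡ 0 (mod 5) for all x, so h(x) ≡ 0 (mod 5).
But 1 ≢ 0 (mod 5), so 1 ∈ ℤ/35ℤ has no preimage. So h is not surjective.
Since h is not surjective, we find the least positive k with h(k) = h(0): this means 15k ≡ 0 (mod 35), i.e. 35 ∣ 15k. Since gcd(15, 35) = 5, dividing through by 5 this holds exactly when 7 ∣ 3k, and as gcd(3, 7) = 1, exactly when 7 ∣ k.
The smallest positive such k is 7.

7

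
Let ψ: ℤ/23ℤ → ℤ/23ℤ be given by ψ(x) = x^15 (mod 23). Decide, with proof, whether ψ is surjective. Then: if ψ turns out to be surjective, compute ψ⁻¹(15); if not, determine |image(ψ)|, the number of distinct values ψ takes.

Since 23 is prime, the nonzero elements of ℤ/23ℤ form a cyclic group of order 22.
As gcd(15, 22) = 1, raising to the 15th power is a bijection on this group: if x_1^15 ≡ x_2^15 then (x_1x_2^{−1})^15 = 1, and the only element of order dividing gcd(15, 22) = 1 is 1, so x_1 = x_2.
With ψ(0) = 0 this makes ψ injective on all of ℤ/23ℤ, hence bijective (finite equal-size domain and codomain). In particular ψ is surjective.
Since ψ is surjective, we find the preimage of 15. The inverse of x ↦ x^15 on (ℤ/23ℤ)^× is x ↦ x^3, because 15·3 = 45 = 2·22 + 1 ≡ 1 (mod 22) and x^{22} = 1 for x ≠ 0 (Fermat). So ψ⁻¹(15) = 15^3 mod 23.
Repeated squaring mod 23: 15^1 ≡ 15, 15^2 ≡ 15² = 225 ≡ 18. Since 3 = 2 + 1, 15^3 ≡ 18·15: 18·15 = 270 ≡ 17. So 15^3 ≡ 17 (mod 23).
Hence ψ⁻¹(15) = 17.

17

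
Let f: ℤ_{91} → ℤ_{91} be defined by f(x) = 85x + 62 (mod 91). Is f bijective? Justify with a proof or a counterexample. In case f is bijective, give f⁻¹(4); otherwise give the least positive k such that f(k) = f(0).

Suppose f(x_1) = f(x_2) in ℤ_{91}. Then 85x_1 + 62 ≡ 85x_2 + 62 (mod 91), thus 85(x_1 − x_2) ≡ 0 (mod 91).
Since gcd(85, 91) = 1, 85 is invertible modulo 91, therefore x_1 − x_2 ≡ 0 (mod 91), i.e. x_1 = x_2.
We now compute 85⁻¹ mod 91 explicitly. Euclid's algorithm: 91 = 1·85 + 6, 85 = 14·6 + 1; back-substituting gives 1 = 15·85 − 14·91, so 85⁻¹ ≡ 15 (mod 91).
For any y ∈ ℤ_{91}, x = 15(y − 62) mod 91 satisfies f(x) = 85·15(y − 62) + 62 ≡ y (since 85·15 ≡ 1 mod 91). So every y has a preimage.
Hence f is bijective.
Since f is bijective, we find f⁻¹(4): we need 85x ≡ 4 − 62 ≡ 33 (mod 91). Using 85⁻¹ = 15: x ≡ 15·33 = 495 = 5·91 + 40, so x = 40.
Check: f(40) = 85·40 + 62 = 3462 = 38·91 + 4 ≡ 4 (mod 91).

40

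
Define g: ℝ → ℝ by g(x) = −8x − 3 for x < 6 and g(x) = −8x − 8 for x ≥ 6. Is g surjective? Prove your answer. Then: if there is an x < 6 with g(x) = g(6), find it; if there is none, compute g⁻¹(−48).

Both pieces are strictly decreasing (slopes −8 and −8), so each is injective on its own interval.
The left piece maps (−∞, 6) onto (−51, ∞); the right piece maps [6, ∞) onto (−∞, −56].
The union (−51, ∞) ∪ (−∞, −56] omits the interval between −51 and −56; in particular −51 has no preimage. So g is not surjective.
Because the two images are disjoint, no x < 6 has g(x) = g(6), so we compute g⁻¹(−48): −48 lies in (−51, ∞), so solve −8x − 3 = −48: x = (−48 + 3)/(−8) = 45/8.

45/8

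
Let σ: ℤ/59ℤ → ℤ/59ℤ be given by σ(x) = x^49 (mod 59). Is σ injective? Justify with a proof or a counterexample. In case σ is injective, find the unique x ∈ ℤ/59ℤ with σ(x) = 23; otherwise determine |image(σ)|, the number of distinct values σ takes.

Since 59 is prime, the nonzero elements of ℤ/59ℤ form a cyclic group of order 58.
As gcd(49, 58) = 1, raising to the 49th power is a bijection on this group: if s^49 ≡ t^49 then (st^{−1})^49 = 1, and the only element of order dividing gcd(49, 58) = 1 is 1, so s = t.
With σ(0) = 0 this makes σ injective on all of ℤ/59ℤ, hence bijective (finite equal-size domain and codomain). In particular σ is injective.
Since σ is injective, we find the preimage of 23. The inverse of x ↦ x^49 on (ℤ/59ℤ)^× is x ↦ x^45, because 49·45 = 2205 = 38·58 + 1 ≡ 1 (mod 58) and x^{58} = 1 for x ≠ 0 (Fermat). So σ⁻¹(23) = 23^45 mod 59.
Repeated squaring mod 59: 23^1 ≡ 23, 23^2 ≡ 23² = 529 ≡ 57, 23^4 ≡ 57² = 3249 ≡ 4, 23^8 ≡ 4² = 16, 23^16 ≡ 16² = 256 ≡ 20, 23^32 ≡ 20² = 400 ≡ 46. Since 45 = 32 + 8 + 4 + 1, 23^45 ≡ 46·16·4·23: 46·16 = 736 ≡ 28, then 28·4 = 112 ≡ 53, then 53·23 = 1219 ≡ 39. So 23^45 ≡ 39 (mod 59).
Hence σ⁻¹(23) = 39.

39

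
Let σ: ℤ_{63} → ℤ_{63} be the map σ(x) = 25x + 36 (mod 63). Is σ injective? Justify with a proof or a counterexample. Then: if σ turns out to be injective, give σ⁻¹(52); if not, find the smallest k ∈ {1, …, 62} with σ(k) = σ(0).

46

Suppose σ(u) = σ(v) in ℤ_{63}. Then 25u + 36 ≡ 25v + 36 (mod 63), so 25(u − v) ≡ 0 (mod 63).
Since gcd(25, 63) = 1, 25 is invertible modulo 63, therefore u − v ≡ 0 (mod 63), i.e. u = v.
Therefore σ is injective.
We now compute 25⁻¹ mod 63 explicitly. Euclid's algorithm: 63 = 2·25 + 13, 25 = 1·13 + 12, 13 = 1·12 + 1; back-substituting gives 1 = 58·25 − 23·63, so 25⁻¹ ≡ 58 (mod 63).
Since σ is injective, we compute σ⁻¹(52): solve 25x + 36 ≡ 52 (mod 63), i.e. 25x ≡ 16 (mod 63).
Multiplying by 25⁻¹ = 58 gives x ≡ 58·16 = 928 = 14·63 + 46 ≡ 46 (mod 63).
Check: σ(46) = 25·46 + 36 = 1186 = 18·63 + 52 ≡ 52 (mod 63).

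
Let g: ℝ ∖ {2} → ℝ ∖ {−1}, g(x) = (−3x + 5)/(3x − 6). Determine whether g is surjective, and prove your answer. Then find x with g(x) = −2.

7/3

For any y ≠ −1, solving y(3x − 6) = −3x + 5 for x gives a well-defined x ≠ 2. So g is surjective.
Solving g(x) = −2: cross-multiplying gives −3x + 5 = −2(3x − 6), which rearranges to 3x = 7, so x = 7/3.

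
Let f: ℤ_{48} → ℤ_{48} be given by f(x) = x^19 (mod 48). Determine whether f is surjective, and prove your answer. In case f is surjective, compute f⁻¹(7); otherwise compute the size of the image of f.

27

f(0) = 0^19 = 0.
f(6): Repeated squaring mod 48: 6^1 ≡ 6, 6^2 ≡ 6² = 36, 6^4 ≡ 36² = 1296 ≡ 0, 6^8 ≡ 0² = 0, 6^16 ≡ 0² = 0. Since 19 = 16 + 2 + 1, 6^19 ≡ 0·36·6: 0·36 = 0, then 0·6 = 0. So 6^19 ≡ 0 (mod 48).
So f(0) = f(6) = 0 while 0 ≠ 6, thus f is not injective.
A non-injective map from the 48-element set ℤ_{48} to itself takes at most 47 distinct values, so it cannot be surjective. Therefore f is not surjective.
Since f is not surjective, we determine |image(f)|. Computing x^19 mod 48 for each x (by repeated squaring, reducing mod 48 at every step), the values f(0), f(1), …, f(47) are: 0, 1, 32, 27, 16, 29, 0, 7, 32, 9, 16, 35, 0, 37, 32, 15, 16, 17, 0, 43, 32, 45, 16, 23, 0, 25, 32, 3, 16, 5, 0, 31, 32, 33, 16, 11, 0, 13, 32, 39, 16, 41, 0, 19, 32, 21, 16, 47.
The distinct values are {0, 1, 3, 5, 7, 9, 11, 13, 15, 16, 17, 19, 21, 23, 25, 27, 29, 31, 32, 33, 35, 37, 39, 41, 43, 45, 47}; there are 27 of them.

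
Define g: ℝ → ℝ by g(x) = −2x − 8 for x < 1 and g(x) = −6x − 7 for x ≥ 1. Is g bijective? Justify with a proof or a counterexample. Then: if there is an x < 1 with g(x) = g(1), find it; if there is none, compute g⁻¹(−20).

Both pieces are strictly decreasing (slopes −2 and −6), so each is injective on its own interval.
The left piece maps (−∞, 1) onto (−10, ∞); the right piece maps [1, ∞) onto (−∞, −13].
The images leave a gap (−10 has no preimage), so g is not surjective, hence not bijective.
Because the two images are disjoint, no x < 1 has g(x) = g(1), so we compute g⁻¹(−20): −20 lies in (−∞, −13], so solve −6x − 7 = −20: x = (−20 + 7)/(−6) = 13/6.

13/6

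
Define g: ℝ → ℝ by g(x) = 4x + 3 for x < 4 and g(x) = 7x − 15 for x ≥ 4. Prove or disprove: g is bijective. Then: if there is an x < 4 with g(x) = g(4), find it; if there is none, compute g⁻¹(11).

5/2

Both pieces are strictly increasing (slopes 4 and 7), so each is injective on its own interval.
The left piece maps (−∞, 4) onto (−∞, 19); the right piece maps [4, ∞) onto [13, ∞).
These images overlap. In particular g(4) = 13 (right piece), and solving 4x + 3 = 13 on the left piece gives x = 5/2 < 4.
So g(5/2) = g(4) with 5/2 ≠ 4, and g is not injective, hence not bijective. This x = 5/2 is the requested value below 4.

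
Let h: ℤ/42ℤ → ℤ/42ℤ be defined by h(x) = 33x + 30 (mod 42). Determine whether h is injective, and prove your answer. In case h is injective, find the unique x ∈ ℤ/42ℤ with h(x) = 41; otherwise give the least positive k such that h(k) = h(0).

14

We have gcd(33, 42) = 3 > 1. Taking u = 0 and v = 14: h(0) = 30 and h(14) = 33·14 + 30 = 492 ≡ 30 (mod 42).
So h(0) = h(14) while 0 ≠ 14, therefore h is not injective.
Since h is not injective, we find the least positive k with h(k) = h(0): this means 33k ≡ 0 (mod 42), i.e. 42 ∣ 33k. Since gcd(33, 42) = 3, dividing through by 3 this holds exactly when 14 ∣ 11k, and as gcd(11, 14) = 1, exactly when 14 ∣ k.
The smallest positive such k is 14.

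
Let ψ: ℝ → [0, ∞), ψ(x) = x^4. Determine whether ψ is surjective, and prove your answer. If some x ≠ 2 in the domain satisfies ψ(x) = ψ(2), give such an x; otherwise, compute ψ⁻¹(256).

-2

For any y ∈ [0, ∞), x = y^{1/4} ∈ ℝ satisfies x^4 = y, so ψ is surjective.
For the follow-up, such an x exists: taking x = −2 ∈ ℝ gives ψ(−2) = 16 = ψ(2) with −2 ≠ 2.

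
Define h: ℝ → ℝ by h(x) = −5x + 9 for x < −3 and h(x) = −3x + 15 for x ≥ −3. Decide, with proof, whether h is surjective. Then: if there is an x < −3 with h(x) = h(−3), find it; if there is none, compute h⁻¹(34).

Both pieces are strictly decreasing (slopes −5 and −3), so each is injective on its own interval.
The left piece maps (−∞, −3) onto (24, ∞); the right piece maps [−3, ∞) onto (−∞, 24].
These images together cover ℝ, so h is surjective.
Because the two images are disjoint, no x < −3 has h(x) = h(−3), so we compute h⁻¹(34): 34 lies in (24, ∞), so solve −5x + 9 = 34: x = (34 − 9)/(−5) = −5.

-5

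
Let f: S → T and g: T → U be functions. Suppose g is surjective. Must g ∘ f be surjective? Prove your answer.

No. Take S = {0}, T = U = {0, 1, 2, 3}, f(0) = 0, and g = identity (surjective).
Then (g ∘ f)(0) = 0, and 3 ∈ U has no preimage under g ∘ f, so g ∘ f is not surjective.

not surjective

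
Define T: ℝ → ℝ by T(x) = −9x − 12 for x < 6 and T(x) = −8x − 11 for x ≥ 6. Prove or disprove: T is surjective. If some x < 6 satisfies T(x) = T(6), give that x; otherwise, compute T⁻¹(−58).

Both pieces are strictly decreasing (slopes −9 and −8), so each is injective on its own interval.
The left piece maps (−∞, 6) onto (−66, ∞); the right piece maps [6, ∞) onto (−∞, −59].
The union (−66, ∞) ∪ (−∞, −59] covers ℝ, so T is surjective.
For the follow-up: the images overlap, so an x < 6 with T(x) = T(6) exists. T(6) = −59; solving −9x − 12 = −59 for x < 6 gives x = (−59 + 12)/(−9) = 47/9.

47/9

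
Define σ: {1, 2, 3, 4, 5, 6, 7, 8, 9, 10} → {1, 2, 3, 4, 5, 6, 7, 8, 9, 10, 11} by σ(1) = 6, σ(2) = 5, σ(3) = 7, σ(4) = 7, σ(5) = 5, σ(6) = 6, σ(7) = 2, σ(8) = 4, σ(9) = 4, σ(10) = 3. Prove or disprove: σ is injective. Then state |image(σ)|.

σ(3) = 7 = σ(4) with 3 ≠ 4, so σ is not injective.
The image of σ is {2, 3, 4, 5, 6, 7}, which has 6 elements.

6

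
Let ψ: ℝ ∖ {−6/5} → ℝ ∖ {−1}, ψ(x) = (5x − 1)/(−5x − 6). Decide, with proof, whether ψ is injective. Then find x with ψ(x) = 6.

-1

Suppose ψ(s) = ψ(t). Cross-multiplying: (5s − 1)(−5t − 6) = (5t − 1)(−5s − 6).
Expanding both sides and cancelling the symmetric terms leaves −35·(s − t) = 0. Since −35 ≠ 0, s = t. So ψ is injective.
Solving ψ(x) = 6: cross-multiplying gives 5x − 1 = 6(−5x − 6), which rearranges to 35x = −35, so x = −1.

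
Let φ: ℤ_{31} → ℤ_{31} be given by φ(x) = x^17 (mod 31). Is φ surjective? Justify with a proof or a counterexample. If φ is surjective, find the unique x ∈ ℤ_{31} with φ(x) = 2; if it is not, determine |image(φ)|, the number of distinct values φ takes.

Since 31 is prime, the nonzero elements of ℤ_{31} form a cyclic group of order 30.
As gcd(17, 30) = 1, raising to the 17th power is a bijection on this group: if x_1^17 ≡ x_2^17 then (x_1x_2^{−1})^17 = 1, and the only element of order dividing gcd(17, 30) = 1 is 1, so x_1 = x_2.
With φ(0) = 0 this makes φ injective on all of ℤ_{31}, hence bijective (finite equal-size domain and codomain). In particular φ is surjective.
Since φ is surjective, we find the preimage of 2. The inverse of x ↦ x^17 on (ℤ_{31})^× is x ↦ x^23, because 17·23 = 391 = 13·30 + 1 ≡ 1 (mod 30) and x^{30} = 1 for x ≠ 0 (Fermat). So φ⁻¹(2) = 2^23 mod 31.
Repeated squaring mod 31: 2^1 ≡ 2, 2^2 ≡ 2² = 4, 2^4 ≡ 4² = 16, 2^8 ≡ 16² = 256 ≡ 8, 2^16 ≡ 8² = 64 ≡ 2. Since 23 = 16 + 4 + 2 + 1, 2^23 ≡ 2·16·4·2: 2·16 = 32 ≡ 1, then 1·4 = 4, then 4·2 = 8. So 2^23 ≡ 8 (mod 31).
Hence φ⁻¹(2) = 8.

8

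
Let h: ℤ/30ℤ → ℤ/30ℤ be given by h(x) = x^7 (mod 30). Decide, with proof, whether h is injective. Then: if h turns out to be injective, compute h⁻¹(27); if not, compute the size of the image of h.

Computing x^7 mod 30 for each x (by repeated squaring, reducing mod 30 at every step), the values h(0), h(1), …, h(29) are: 0, 1, 8, 27, 4, 5, 6, 13, 2, 9, 10, 11, 18, 7, 14, 15, 16, 23, 12, 19, 20, 21, 28, 17, 24, 25, 26, 3, 22, 29.
Every element of ℤ/30ℤ appears exactly once in this list, so h is a bijection, and in particular injective.
Since h is injective, we read off the preimage of 27 from the same table: h(3) = 27, so h⁻¹(27) = 3.

3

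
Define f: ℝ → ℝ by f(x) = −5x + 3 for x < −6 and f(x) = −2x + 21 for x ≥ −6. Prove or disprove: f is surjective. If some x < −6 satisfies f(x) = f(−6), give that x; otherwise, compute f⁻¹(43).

Both pieces are strictly decreasing (slopes −5 and −2), so each is injective on its own interval.
The left piece maps (−∞, −6) onto (33, ∞); the right piece maps [−6, ∞) onto (−∞, 33].
These images together cover ℝ, so f is surjective.
Because the two images are disjoint, no x < −6 has f(x) = f(−6), so we compute f⁻¹(43): 43 lies in (33, ∞), so solve −5x + 3 = 43: x = (43 − 3)/(−5) = −8.

-8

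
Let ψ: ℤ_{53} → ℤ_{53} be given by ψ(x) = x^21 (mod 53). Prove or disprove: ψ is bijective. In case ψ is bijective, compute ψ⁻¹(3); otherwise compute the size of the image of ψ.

31

Since 53 is prime, the nonzero elements of ℤ_{53} form a cyclic group of order 52.
As gcd(21, 52) = 1, raising to the 21st power is a bijection on this group: if s^21 ≡ t^21 then (st^{−1})^21 = 1, and the only element of order dividing gcd(21, 52) = 1 is 1, so s = t.
With ψ(0) = 0 this makes ψ injective on all of ℤ_{53}, hence bijective (finite equal-size domain and codomain). In particular ψ is bijective.
Since ψ is bijective, we find the preimage of 3. The inverse of x ↦ x^21 on (ℤ_{53})^× is x ↦ x^5, because 21·5 = 105 = 2·52 + 1 ≡ 1 (mod 52) and x^{52} = 1 for x ≠ 0 (Fermat). So ψ⁻¹(3) = 3^5 mod 53.
Repeated squaring mod 53: 3^1 ≡ 3, 3^2 ≡ 3² = 9, 3^4 ≡ 9² = 81 ≡ 28. Since 5 = 4 + 1, 3^5 ≡ 28·3: 28·3 = 84 ≡ 31. So 3^5 ≡ 31 (mod 53).
Hence ψ⁻¹(3) = 31.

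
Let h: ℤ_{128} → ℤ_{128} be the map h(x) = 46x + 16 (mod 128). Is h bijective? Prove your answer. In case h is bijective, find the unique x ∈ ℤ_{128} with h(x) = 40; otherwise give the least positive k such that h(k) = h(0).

64

Recall: h is injective if h(s) = h(t) implies s = t.
We have gcd(46, 128) = 2 > 1. Taking s = 0 and t = 64: h(0) = 16 and h(64) = 46·64 + 16 = 2960 ≡ 16 (mod 128).
So h(0) = h(64) while 0 ≠ 64, hence h is not injective, hence not bijective.
Since h is not bijective, we find the least positive k with h(k) = h(0): this means 46k ≡ 0 (mod 128), i.e. 128 ∣ 46k. Since gcd(46, 128) = 2, dividing through by 2 this holds exactly when 64 ∣ 23k, and as gcd(23, 64) = 1, exactly when 64 ∣ k.
The smallest positive such k is 64.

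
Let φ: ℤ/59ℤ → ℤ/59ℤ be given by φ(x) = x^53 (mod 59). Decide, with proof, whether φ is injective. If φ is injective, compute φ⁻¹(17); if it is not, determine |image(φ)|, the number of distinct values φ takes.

3

Since 59 is prime, the nonzero elements of ℤ/59ℤ form a cyclic group of order 58.
As gcd(53, 58) = 1, raising to the 53rd power is a bijection on this group: if a^53 ≡ b^53 then (ab^{−1})^53 = 1, and the only element of order dividing gcd(53, 58) = 1 is 1, so a = b.
With φ(0) = 0 this makes φ injective on all of ℤ/59ℤ, hence bijective (finite equal-size domain and codomain). In particular φ is injective.
Since φ is injective, we find the preimage of 17. The inverse of x ↦ x^53 on (ℤ/59ℤ)^× is x ↦ x^23, because 53·23 = 1219 = 21·58 + 1 ≡ 1 (mod 58) and x^{58} = 1 for x ≠ 0 (Fermat). So φ⁻¹(17) = 17^23 mod 59.
Repeated squaring mod 59: 17^1 ≡ 17, 17^2 ≡ 17² = 289 ≡ 53, 17^4 ≡ 53² = 2809 ≡ 36, 17^8 ≡ 36² = 1296 ≡ 57, 17^16 ≡ 57² = 3249 ≡ 4. Since 23 = 16 + 4 + 2 + 1, 17^23 ≡ 4·36·53·17: 4·36 = 144 ≡ 26, then 26·53 = 1378 ≡ 21, then 21·17 = 357 ≡ 3. So 17^23 ≡ 3 (mod 59).
Hence φ⁻¹(17) = 3.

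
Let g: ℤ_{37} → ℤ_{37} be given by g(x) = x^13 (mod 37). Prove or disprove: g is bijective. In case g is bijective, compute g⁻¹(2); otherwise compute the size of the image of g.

20

Since 37 is prime, the nonzero elements of ℤ_{37} form a cyclic group of order 36.
As gcd(13, 36) = 1, raising to the 13th power is a bijection on this group: if s^13 ≡ t^13 then (st^{−1})^13 = 1, and the only element of order dividing gcd(13, 36) = 1 is 1, so s = t.
With g(0) = 0 this makes g injective on all of ℤ_{37}, hence bijective (finite equal-size domain and codomain). In particular g is bijective.
Since g is bijective, we find the preimage of 2. The inverse of x ↦ x^13 on (ℤ_{37})^× is x ↦ x^25, because 13·25 = 325 = 9·36 + 1 ≡ 1 (mod 36) and x^{36} = 1 for x ≠ 0 (Fermat). So g⁻¹(2) = 2^25 mod 37.
Repeated squaring mod 37: 2^1 ≡ 2, 2^2 ≡ 2² = 4, 2^4 ≡ 4² = 16, 2^8 ≡ 16² = 256 ≡ 34, 2^16 ≡ 34² = 1156 ≡ 9. Since 25 = 16 + 8 + 1, 2^25 ≡ 9·34·2: 9·34 = 306 ≡ 10, then 10·2 = 20. So 2^25 ≡ 20 (mod 37).
Hence g⁻¹(2) = 20.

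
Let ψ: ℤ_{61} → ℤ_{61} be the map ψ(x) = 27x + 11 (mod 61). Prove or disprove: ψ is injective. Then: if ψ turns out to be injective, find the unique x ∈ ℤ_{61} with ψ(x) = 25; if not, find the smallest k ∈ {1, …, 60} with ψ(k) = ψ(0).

57

Suppose ψ(u) = ψ(v) in ℤ_{61}. Then 27u + 11 ≡ 27v + 11 (mod 61), thus 27(u − v) ≡ 0 (mod 61).
Since gcd(27, 61) = 1, 27 is invertible modulo 61, so u − v ≡ 0 (mod 61), i.e. u = v.
Therefore ψ is injective.
We now compute 27⁻¹ mod 61 explicitly. Euclid's algorithm: 61 = 2·27 + 7, 27 = 3·7 + 6, 7 = 1·6 + 1; back-substituting gives 1 = 52·27 − 23·61, so 27⁻¹ ≡ 52 (mod 61).
Since ψ is injective, we find ψ⁻¹(25): we need 27x ≡ 25 − 11 ≡ 14 (mod 61). Using 27⁻¹ = 52: x ≡ 52·14 = 728 = 11·61 + 57, so x = 57.
Check: ψ(57) = 27·57 + 11 = 1550 = 25·61 + 25 ≡ 25 (mod 61).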